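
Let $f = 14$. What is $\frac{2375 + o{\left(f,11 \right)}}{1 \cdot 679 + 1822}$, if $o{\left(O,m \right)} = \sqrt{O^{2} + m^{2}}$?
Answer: $\frac{2375}{2501} + \frac{\sqrt{317}}{2501} \approx 0.95674$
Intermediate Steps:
$\frac{2375 + o{\left(f,11 \right)}}{1 \cdot 679 + 1822} = \frac{2375 + \sqrt{14^{2} + 11^{2}}}{1 \cdot 679 + 1822} = \frac{2375 + \sqrt{196 + 121}}{679 + 1822} = \frac{2375 + \sqrt{317}}{2501} = \left(2375 + \sqrt{317}\right) \frac{1}{2501} = \frac{2375}{2501} + \frac{\sqrt{317}}{2501}$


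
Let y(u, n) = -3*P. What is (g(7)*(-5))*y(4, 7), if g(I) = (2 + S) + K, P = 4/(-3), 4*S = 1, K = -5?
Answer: 55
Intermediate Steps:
S = ¼ (S = (¼)*1 = ¼ ≈ 0.25000)
P = -4/3 (P = 4*(-⅓) = -4/3 ≈ -1.3333)
g(I) = -11/4 (g(I) = (2 + ¼) - 5 = 9/4 - 5 = -11/4)
y(u, n) = 4 (y(u, n) = -3*(-4/3) = 4)
(g(7)*(-5))*y(4, 7) = -11/4*(-5)*4 = (55/4)*4 = 55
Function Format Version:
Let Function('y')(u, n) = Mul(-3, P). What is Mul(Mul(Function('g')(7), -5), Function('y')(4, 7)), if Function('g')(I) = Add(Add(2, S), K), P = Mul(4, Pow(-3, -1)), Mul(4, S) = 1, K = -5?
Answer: 55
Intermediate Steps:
S = Rational(1, 4) (S = Mul(Rational(1, 4), 1) = Rational(1, 4) ≈ 0.25000)
P = Rational(-4, 3) (P = Mul(4, Rational(-1, 3)) = Rational(-4, 3) ≈ -1.3333)
Function('g')(I) = Rational(-11, 4) (Function('g')(I) = Add(Add(2, Rational(1, 4)), -5) = Add(Rational(9, 4), -5) = Rational(-11, 4))
Function('y')(u, n) = 4 (Function('y')(u, n) = Mul(-3, Rational(-4, 3)) = 4)
Mul(Mul(Function('g')(7), -5), Function('y')(4, 7)) = Mul(Mul(Rational(-11, 4), -5), 4) = Mul(Rational(55, 4), 4) = 55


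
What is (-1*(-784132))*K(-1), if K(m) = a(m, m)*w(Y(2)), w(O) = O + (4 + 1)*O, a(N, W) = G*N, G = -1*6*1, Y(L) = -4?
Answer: -112915008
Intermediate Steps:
G = -6 (G = -6*1 = -6)
a(N, W) = -6*N
w(O) = 6*O (w(O) = O + 5*O = 6*O)
K(m) = 144*m (K(m) = (-6*m)*(6*(-4)) = -6*m*(-24) = 144*m)
(-1*(-784132))*K(-1) = (-1*(-784132))*(144*(-1)) = 784132*(-144) = -112915008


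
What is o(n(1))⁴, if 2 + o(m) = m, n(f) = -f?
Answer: 81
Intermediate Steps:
o(m) = -2 + m
o(n(1))⁴ = (-2 - 1*1)⁴ = (-2 - 1)⁴ = (-3)⁴ = 81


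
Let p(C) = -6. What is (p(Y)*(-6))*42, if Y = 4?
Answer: 1512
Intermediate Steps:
(p(Y)*(-6))*42 = -6*(-6)*42 = 36*42 = 1512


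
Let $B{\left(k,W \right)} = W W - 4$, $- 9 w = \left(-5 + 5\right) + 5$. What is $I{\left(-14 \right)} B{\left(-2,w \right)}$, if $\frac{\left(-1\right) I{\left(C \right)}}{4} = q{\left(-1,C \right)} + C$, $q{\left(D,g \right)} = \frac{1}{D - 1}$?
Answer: $- \frac{17342}{81} \approx -214.1$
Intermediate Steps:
$w = - \frac{5}{9}$ ($w = - \frac{\left(-5 + 5\right) + 5}{9} = - \frac{0 + 5}{9} = \left(- \frac{1}{9}\right) 5 = - \frac{5}{9} \approx -0.55556$)
$q{\left(D,g \right)} = \frac{1}{-1 + D}$
$I{\left(C \right)} = 2 - 4 C$ ($I{\left(C \right)} = - 4 \left(\frac{1}{-1 - 1} + C\right) = - 4 \left(\frac{1}{-2} + C\right) = - 4 \left(- \frac{1}{2} + C\right) = 2 - 4 C$)
$B{\left(k,W \right)} = -4 + W^{2}$ ($B{\left(k,W \right)} = W^{2} - 4 = -4 + W^{2}$)
$I{\left(-14 \right)} B{\left(-2,w \right)} = \left(2 - -56\right) \left(-4 + \left(- \frac{5}{9}\right)^{2}\right) = \left(2 + 56\right) \left(-4 + \frac{25}{81}\right) = 58 \left(- \frac{299}{81}\right) = - \frac{17342}{81}$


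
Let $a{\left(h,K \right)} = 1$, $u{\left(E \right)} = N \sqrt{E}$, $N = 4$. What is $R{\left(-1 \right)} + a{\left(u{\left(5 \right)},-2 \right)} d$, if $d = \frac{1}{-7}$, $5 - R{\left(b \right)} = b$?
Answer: $\frac{41}{7} \approx 5.8571$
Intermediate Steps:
$R{\left(b \right)} = 5 - b$
$u{\left(E \right)} = 4 \sqrt{E}$
$d = - \frac{1}{7} \approx -0.14286$
$R{\left(-1 \right)} + a{\left(u{\left(5 \right)},-2 \right)} d = \left(5 - -1\right) + 1 \left(- \frac{1}{7}\right) = \left(5 + 1\right) - \frac{1}{7} = 6 - \frac{1}{7} = \frac{41}{7}$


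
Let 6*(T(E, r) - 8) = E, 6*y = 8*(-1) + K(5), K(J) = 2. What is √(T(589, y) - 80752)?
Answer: 35*I*√2370/6 ≈ 283.98*I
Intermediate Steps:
y = -1 (y = (8*(-1) + 2)/6 = (-8 + 2)/6 = (⅙)*(-6) = -1)
T(E, r) = 8 + E/6
√(T(589, y) - 80752) = √((8 + (⅙)*589) - 80752) = √((8 + 589/6) - 80752) = √(637/6 - 80752) = √(-483875/6) = 35*I*√2370/6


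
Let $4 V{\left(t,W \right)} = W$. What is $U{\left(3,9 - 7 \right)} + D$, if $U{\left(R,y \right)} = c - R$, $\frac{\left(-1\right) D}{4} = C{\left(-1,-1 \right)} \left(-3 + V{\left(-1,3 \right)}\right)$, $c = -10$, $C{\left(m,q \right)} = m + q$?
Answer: $-31$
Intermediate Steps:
$V{\left(t,W \right)} = \frac{W}{4}$
$D = -18$ ($D = - 4 \left(-1 - 1\right) \left(-3 + \frac{1}{4} \cdot 3\right) = - 4 \left(- 2 \left(-3 + \frac{3}{4}\right)\right) = - 4 \left(\left(-2\right) \left(- \frac{9}{4}\right)\right) = \left(-4\right) \frac{9}{2} = -18$)
$U{\left(R,y \right)} = -10 - R$
$U{\left(3,9 - 7 \right)} + D = \left(-10 - 3\right) - 18 = -13 - 18 = -31$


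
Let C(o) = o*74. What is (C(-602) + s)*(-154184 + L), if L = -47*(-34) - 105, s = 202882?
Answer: -24176176794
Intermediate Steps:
C(o) = 74*o
L = 1493 (L = 1598 - 105 = 1493)
(C(-602) + s)*(-154184 + L) = (74*(-602) + 202882)*(-154184 + 1493) = (-44548 + 202882)*(-152691) = 158334*(-152691) = -24176176794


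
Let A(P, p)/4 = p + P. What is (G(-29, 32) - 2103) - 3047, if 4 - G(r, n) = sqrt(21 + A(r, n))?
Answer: -5146 - sqrt(33) ≈ -5151.7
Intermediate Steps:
A(P, p) = 4*P + 4*p (A(P, p) = 4*(p + P) = 4*(P + p) = 4*P + 4*p)
G(r, n) = 4 - sqrt(21 + 4*n + 4*r) (G(r, n) = 4 - sqrt(21 + (4*r + 4*n)) = 4 - sqrt(21 + (4*n + 4*r)) = 4 - sqrt(21 + 4*n + 4*r))
(G(-29, 32) - 2103) - 3047 = ((4 - sqrt(21 + 4*32 + 4*(-29))) - 2103) - 3047 = ((4 - sqrt(21 + 128 - 116)) - 2103) - 3047 = ((4 - sqrt(33)) - 2103) - 3047 = (-2099 - sqrt(33)) - 3047 = -5146 - sqrt(33)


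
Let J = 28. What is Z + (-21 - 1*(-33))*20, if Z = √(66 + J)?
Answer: 240 + √94 ≈ 249.70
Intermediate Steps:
Z = √94 (Z = √(66 + 28) = √94 ≈ 9.6954)
Z + (-21 - 1*(-33))*20 = √94 + (-21 - 1*(-33))*20 = √94 + (-21 + 33)*20 = √94 + 12*20 = √94 + 240 = 240 + √94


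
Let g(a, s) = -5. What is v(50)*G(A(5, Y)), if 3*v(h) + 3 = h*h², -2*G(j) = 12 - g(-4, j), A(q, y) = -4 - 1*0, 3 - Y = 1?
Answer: -2124949/6 ≈ -3.5416e+5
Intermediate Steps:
Y = 2 (Y = 3 - 1*1 = 3 - 1 = 2)
A(q, y) = -4 (A(q, y) = -4 + 0 = -4)
G(j) = -17/2 (G(j) = -(12 - 1*(-5))/2 = -(12 + 5)/2 = -½*17 = -17/2)
v(h) = -1 + h³/3 (v(h) = -1 + (h*h²)/3 = -1 + h³/3)
v(50)*G(A(5, Y)) = (-1 + (⅓)*50³)*(-17/2) = (-1 + (⅓)*125000)*(-17/2) = (-1 + 125000/3)*(-17/2) = (124997/3)*(-17/2) = -2124949/6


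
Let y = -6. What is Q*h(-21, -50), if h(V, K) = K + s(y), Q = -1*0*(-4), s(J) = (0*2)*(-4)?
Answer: 0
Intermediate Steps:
s(J) = 0 (s(J) = 0*(-4) = 0)
Q = 0 (Q = 0*(-4) = 0)
h(V, K) = K (h(V, K) = K + 0 = K)
Q*h(-21, -50) = 0*(-50) = 0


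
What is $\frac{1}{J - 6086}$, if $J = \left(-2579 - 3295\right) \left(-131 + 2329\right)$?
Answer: $- \frac{1}{12917138} \approx -7.7417 \cdot 10^{-8}$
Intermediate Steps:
$J = -12911052$ ($J = \left(-5874\right) 2198 = -12911052$)
$\frac{1}{J - 6086} = \frac{1}{-12911052 - 6086} = \frac{1}{-12917138} = - \frac{1}{12917138}$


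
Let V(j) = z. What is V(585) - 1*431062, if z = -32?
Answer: -431094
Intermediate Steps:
V(j) = -32
V(585) - 1*431062 = -32 - 1*431062 = -32 - 431062 = -431094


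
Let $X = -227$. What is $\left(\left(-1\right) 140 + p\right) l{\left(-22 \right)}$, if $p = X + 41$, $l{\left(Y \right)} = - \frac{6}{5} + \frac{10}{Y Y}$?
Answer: $\frac{232601}{605} \approx 384.46$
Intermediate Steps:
$l{\left(Y \right)} = - \frac{6}{5} + \frac{10}{Y^{2}}$ ($l{\left(Y \right)} = \left(-6\right) \frac{1}{5} + \frac{10}{Y^{2}} = - \frac{6}{5} + \frac{10}{Y^{2}}$)
$p = -186$ ($p = -227 + 41 = -186$)
$\left(\left(-1\right) 140 + p\right) l{\left(-22 \right)} = \left(\left(-1\right) 140 - 186\right) \left(- \frac{6}{5} + \frac{10}{484}\right) = \left(-140 - 186\right) \left(- \frac{6}{5} + 10 \cdot \frac{1}{484}\right) = - 326 \left(- \frac{6}{5} + \frac{5}{242}\right) = \left(-326\right) \left(- \frac{1427}{1210}\right) = \frac{232601}{605}$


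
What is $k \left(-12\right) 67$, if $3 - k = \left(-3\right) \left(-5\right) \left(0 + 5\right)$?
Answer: $57888$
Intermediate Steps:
$k = -72$ ($k = 3 - \left(-3\right) \left(-5\right) \left(0 + 5\right) = 3 - 15 \cdot 5 = 3 - 75 = -72$)
$k \left(-12\right) 67 = \left(-72\right) \left(-12\right) 67 = 864 \cdot 67 = 57888$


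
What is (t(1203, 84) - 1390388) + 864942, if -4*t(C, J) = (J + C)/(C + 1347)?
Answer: -1786516829/3400 ≈ -5.2545e+5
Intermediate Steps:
t(C, J) = -(C + J)/(4*(1347 + C)) (t(C, J) = -(J + C)/(4*(C + 1347)) = -(C + J)/(4*(1347 + C)))
(t(1203, 84) - 1390388) + 864942 = ((-1*1203 - 1*84)/(4*(1347 + 1203)) - 1390388) + 864942 = ((¼)*(-1203 - 84)/2550 - 1390388) + 864942 = ((¼)*(1/2550)*(-1287) - 1390388) + 864942 = (-429/3400 - 1390388) + 864942 = -4727319629/3400 + 864942 = -1786516829/3400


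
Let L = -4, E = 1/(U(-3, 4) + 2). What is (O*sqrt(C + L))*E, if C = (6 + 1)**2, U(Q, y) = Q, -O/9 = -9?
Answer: -243*sqrt(5) ≈ -543.36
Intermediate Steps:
O = 81 (O = -9*(-9) = 81)
C = 49 (C = 7**2 = 49)
E = -1 (E = 1/(-3 + 2) = 1/(-1) = -1)
(O*sqrt(C + L))*E = (81*sqrt(49 - 4))*(-1) = (81*sqrt(45))*(-1) = (81*(3*sqrt(5)))*(-1) = (243*sqrt(5))*(-1) = -243*sqrt(5)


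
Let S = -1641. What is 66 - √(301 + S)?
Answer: 66 - 2*I*√335 ≈ 66.0 - 36.606*I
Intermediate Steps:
66 - √(301 + S) = 66 - √(301 - 1641) = 66 - √(-1340) = 66 - 2*I*√335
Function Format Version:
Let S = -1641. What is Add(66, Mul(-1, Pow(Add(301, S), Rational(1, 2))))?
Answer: Add(66, Mul(-2, I, Pow(335, Rational(1, 2)))) ≈ Add(66.000, Mul(-36.606, I))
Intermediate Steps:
Add(66, Mul(-1, Pow(Add(301, S), Rational(1, 2)))) = Add(66, Mul(-1, Pow(Add(301, -1641), Rational(1, 2)))) = Add(66, Mul(-1, Pow(-1340, Rational(1, 2)))) = Add(66, Mul(-1, Mul(2, I, Pow(335, Rational(1, 2))))) = Add(66, Mul(-2, I, Pow(335, Rational(1, 2))))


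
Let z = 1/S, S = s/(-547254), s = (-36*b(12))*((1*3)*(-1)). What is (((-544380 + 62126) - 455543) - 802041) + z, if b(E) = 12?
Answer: -125298739/72 ≈ -1.7403e+6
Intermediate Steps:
s = 1296 (s = (-36*12)*((1*3)*(-1)) = -1296*(-1) = -432*(-3) = 1296)
S = -72/30403 (S = 1296/(-547254) = 1296*(-1/547254) = -72/30403 ≈ -0.0023682)
z = -30403/72 (z = 1/(-72/30403) = -30403/72 ≈ -422.26)
(((-544380 + 62126) - 455543) - 802041) + z = (((-544380 + 62126) - 455543) - 802041) - 30403/72 = ((-482254 - 455543) - 802041) - 30403/72 = (-937797 - 802041) - 30403/72 = -1739838 - 30403/72 = -125298739/72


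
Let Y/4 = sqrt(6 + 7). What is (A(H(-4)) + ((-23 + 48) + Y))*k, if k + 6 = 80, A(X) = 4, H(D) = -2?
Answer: 2146 + 296*sqrt(13) ≈ 3213.2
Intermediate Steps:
Y = 4*sqrt(13) (Y = 4*sqrt(6 + 7) = 4*sqrt(13) ≈ 14.422)
k = 74 (k = -6 + 80 = 74)
(A(H(-4)) + ((-23 + 48) + Y))*k = (4 + ((-23 + 48) + 4*sqrt(13)))*74 = (4 + (25 + 4*sqrt(13)))*74 = (29 + 4*sqrt(13))*74 = 2146 + 296*sqrt(13)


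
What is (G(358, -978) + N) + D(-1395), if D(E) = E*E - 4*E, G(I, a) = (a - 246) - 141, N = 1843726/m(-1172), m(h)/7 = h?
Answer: 7998962617/4102 ≈ 1.9500e+6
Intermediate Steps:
m(h) = 7*h
N = -921863/4102 (N = 1843726/((7*(-1172))) = 1843726/(-8204) = 1843726*(-1/8204) = -921863/4102 ≈ -224.74)
G(I, a) = -387 + a (G(I, a) = (-246 + a) - 141 = -387 + a)
D(E) = E² - 4*E
(G(358, -978) + N) + D(-1395) = ((-387 - 978) - 921863/4102) - 1395*(-4 - 1395) = (-1365 - 921863/4102) - 1395*(-1399) = -6521093/4102 + 1951605 = 7998962617/4102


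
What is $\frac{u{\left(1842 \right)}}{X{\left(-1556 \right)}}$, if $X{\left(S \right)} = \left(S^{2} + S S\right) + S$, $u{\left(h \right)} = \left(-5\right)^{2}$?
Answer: $\frac{25}{4840716} \approx 5.1645 \cdot 10^{-6}$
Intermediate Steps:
$u{\left(h \right)} = 25$
$X{\left(S \right)} = S + 2 S^{2}$ ($X{\left(S \right)} = \left(S^{2} + S^{2}\right) + S = 2 S^{2} + S = S + 2 S^{2}$)
$\frac{u{\left(1842 \right)}}{X{\left(-1556 \right)}} = \frac{25}{\left(-1556\right) \left(1 + 2 \left(-1556\right)\right)} = \frac{25}{\left(-1556\right) \left(1 - 3112\right)} = \frac{25}{\left(-1556\right) \left(-3111\right)} = \frac{25}{4840716}$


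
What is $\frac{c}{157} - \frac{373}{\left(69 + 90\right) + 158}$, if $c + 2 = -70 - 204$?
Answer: $- \frac{146053}{49769} \approx -2.9346$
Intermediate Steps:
$c = -276$ ($c = -2 - 274 = -276$)
$\frac{c}{157} - \frac{373}{\left(69 + 90\right) + 158} = - \frac{276}{157} - \frac{373}{\left(69 + 90\right) + 158} = \left(-276\right) \frac{1}{157} - \frac{373}{159 + 158} = - \frac{276}{157} - \frac{373}{317} = - \frac{146053}{49769}$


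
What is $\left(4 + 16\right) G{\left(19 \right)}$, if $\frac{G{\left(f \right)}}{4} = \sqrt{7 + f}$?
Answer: $80 \sqrt{26} \approx 407.92$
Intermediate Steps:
$G{\left(f \right)} = 4 \sqrt{7 + f}$
$\left(4 + 16\right) G{\left(19 \right)} = \left(4 + 16\right) 4 \sqrt{7 + 19} = 20 \cdot 4 \sqrt{26} = 80 \sqrt{26}$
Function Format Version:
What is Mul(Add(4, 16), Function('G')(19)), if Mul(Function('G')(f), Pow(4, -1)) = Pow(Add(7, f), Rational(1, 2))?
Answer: Mul(80, Pow(26, Rational(1, 2))) ≈ 407.92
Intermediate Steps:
Function('G')(f) = Mul(4, Pow(Add(7, f), Rational(1, 2)))
Mul(Add(4, 16), Function('G')(19)) = Mul(Add(4, 16), Mul(4, Pow(Add(7, 19), Rational(1, 2)))) = Mul(20, Mul(4, Pow(26, Rational(1, 2)))) = Mul(80, Pow(26, Rational(1, 2)))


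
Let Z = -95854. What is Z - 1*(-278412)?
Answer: 182558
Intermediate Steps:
Z - 1*(-278412) = -95854 - 1*(-278412) = -95854 + 278412 = 182558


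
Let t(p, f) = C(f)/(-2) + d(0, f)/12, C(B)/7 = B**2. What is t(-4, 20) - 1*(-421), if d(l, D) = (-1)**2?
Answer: -11747/12 ≈ -978.92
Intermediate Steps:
d(l, D) = 1
C(B) = 7*B**2
t(p, f) = 1/12 - 7*f**2/2 (t(p, f) = (7*f**2)/(-2) + 1/12 = (7*f**2)*(-1/2) + 1*(1/12) = -7*f**2/2 + 1/12 = 1/12 - 7*f**2/2)
t(-4, 20) - 1*(-421) = (1/12 - 7/2*20**2) - 1*(-421) = (1/12 - 7/2*400) + 421 = (1/12 - 1400) + 421 = -16799/12 + 421 = -11747/12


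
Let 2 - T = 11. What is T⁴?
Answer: 6561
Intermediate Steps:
T = -9 (T = 2 - 1*11 = 2 - 11 = -9)
T⁴ = (-9)⁴ = 6561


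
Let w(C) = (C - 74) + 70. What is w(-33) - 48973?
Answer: -49010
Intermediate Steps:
w(C) = -4 + C (w(C) = (-74 + C) + 70 = -4 + C)
w(-33) - 48973 = (-4 - 33) - 48973 = -37 - 48973 = -49010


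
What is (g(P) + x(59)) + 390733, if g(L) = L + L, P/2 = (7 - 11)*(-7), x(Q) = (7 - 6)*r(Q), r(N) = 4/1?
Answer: 390849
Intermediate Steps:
r(N) = 4 (r(N) = 4*1 = 4)
x(Q) = 4 (x(Q) = (7 - 6)*4 = 1*4 = 4)
P = 56 (P = 2*((7 - 11)*(-7)) = 2*(-4*(-7)) = 2*28 = 56)
g(L) = 2*L
(g(P) + x(59)) + 390733 = (2*56 + 4) + 390733 = (112 + 4) + 390733 = 116 + 390733 = 390849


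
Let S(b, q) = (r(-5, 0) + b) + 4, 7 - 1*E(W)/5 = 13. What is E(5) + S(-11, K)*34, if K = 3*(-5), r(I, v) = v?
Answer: -268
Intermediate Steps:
K = -15
E(W) = -30 (E(W) = 35 - 5*13 = 35 - 65 = -30)
S(b, q) = 4 + b (S(b, q) = (0 + b) + 4 = b + 4 = 4 + b)
E(5) + S(-11, K)*34 = -30 + (4 - 11)*34 = -30 - 7*34 = -30 - 238 = -268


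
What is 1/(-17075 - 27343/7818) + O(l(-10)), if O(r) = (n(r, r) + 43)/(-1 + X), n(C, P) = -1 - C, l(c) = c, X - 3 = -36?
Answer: -3471644924/2269834781 ≈ -1.5295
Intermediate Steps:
X = -33 (X = 3 - 36 = -33)
O(r) = -21/17 + r/34 (O(r) = ((-1 - r) + 43)/(-1 - 33) = (42 - r)/(-34) = (42 - r)*(-1/34) = -21/17 + r/34)
1/(-17075 - 27343/7818) + O(l(-10)) = 1/(-17075 - 27343/7818) + (-21/17 + (1/34)*(-10)) = 1/(-17075 - 27343*1/7818) + (-21/17 - 5/17) = 1/(-17075 - 27343/7818) - 26/17 = 1/(-133519693/7818) - 26/17 = -7818/133519693 - 26/17 = -3471644924/2269834781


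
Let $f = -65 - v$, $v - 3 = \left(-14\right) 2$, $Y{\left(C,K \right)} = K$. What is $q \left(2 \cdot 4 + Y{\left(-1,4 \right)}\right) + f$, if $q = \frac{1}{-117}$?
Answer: $- \frac{1564}{39} \approx -40.103$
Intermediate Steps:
$q = - \frac{1}{117} \approx -0.008547$
$v = -25$ ($v = 3 - 28 = -25$)
$f = -40$ ($f = -65 - -25 = -65 + 25 = -40$)
$q \left(2 \cdot 4 + Y{\left(-1,4 \right)}\right) + f = - \frac{2 \cdot 4 + 4}{117} - 40 = - \frac{8 + 4}{117} - 40 = \left(- \frac{1}{117}\right) 12 - 40 = - \frac{4}{39} - 40 = - \frac{1564}{39}$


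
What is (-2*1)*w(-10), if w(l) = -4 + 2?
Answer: 4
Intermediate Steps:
w(l) = -2
(-2*1)*w(-10) = -2*1*(-2) = -2*(-2) = 4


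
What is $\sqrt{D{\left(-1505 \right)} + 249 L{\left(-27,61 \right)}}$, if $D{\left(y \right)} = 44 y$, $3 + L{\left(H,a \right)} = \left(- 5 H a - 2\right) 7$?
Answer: $4 \sqrt{892697} \approx 3779.3$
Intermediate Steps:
$L{\left(H,a \right)} = -17 - 35 H a$ ($L{\left(H,a \right)} = -3 + \left(- 5 H a - 2\right) 7 = -3 + \left(-2 - 5 H a\right) 7 = -3 - \left(14 + 35 H a\right) = -17 - 35 H a$)
$\sqrt{D{\left(-1505 \right)} + 249 L{\left(-27,61 \right)}} = \sqrt{44 \left(-1505\right) + 249 \left(-17 - \left(-945\right) 61\right)} = \sqrt{-66220 + 249 \left(-17 + 57645\right)} = \sqrt{-66220 + 249 \cdot 57628} = \sqrt{-66220 + 14349372} = \sqrt{14283152} = 4 \sqrt{892697}$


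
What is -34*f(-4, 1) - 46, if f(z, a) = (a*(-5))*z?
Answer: -726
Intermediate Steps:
f(z, a) = -5*a*z (f(z, a) = (-5*a)*z = -5*a*z)
-34*f(-4, 1) - 46 = -(-170)*(-4) - 46 = -34*20 - 46 = -680 - 46 = -726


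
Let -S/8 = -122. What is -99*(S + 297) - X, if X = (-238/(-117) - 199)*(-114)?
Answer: -5790763/39 ≈ -1.4848e+5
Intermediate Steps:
S = 976 (S = -8*(-122) = 976)
X = 875710/39 (X = (-238*(-1/117) - 199)*(-114) = (238/117 - 199)*(-114) = -23045/117*(-114) = 875710/39 ≈ 22454.)
-99*(S + 297) - X = -99*(976 + 297) - 1*875710/39 = -99*1273 - 875710/39 = -126027 - 875710/39 = -5790763/39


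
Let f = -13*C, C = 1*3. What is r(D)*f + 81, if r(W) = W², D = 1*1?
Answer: 42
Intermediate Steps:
D = 1
C = 3
f = -39 (f = -13*3 = -39)
r(D)*f + 81 = 1²*(-39) + 81 = 1*(-39) + 81 = -39 + 81 = 42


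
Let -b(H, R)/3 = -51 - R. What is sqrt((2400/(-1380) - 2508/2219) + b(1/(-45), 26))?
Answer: sqrt(594229047811)/51037 ≈ 15.104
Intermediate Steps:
b(H, R) = 153 + 3*R (b(H, R) = -3*(-51 - R) = 153 + 3*R)
sqrt((2400/(-1380) - 2508/2219) + b(1/(-45), 26)) = sqrt((2400/(-1380) - 2508/2219) + (153 + 3*26)) = sqrt((2400*(-1/1380) - 2508*1/2219) + (153 + 78)) = sqrt((-40/23 - 2508/2219) + 231) = sqrt(-146444/51037 + 231) = sqrt(11643103/51037) = sqrt(594229047811)/51037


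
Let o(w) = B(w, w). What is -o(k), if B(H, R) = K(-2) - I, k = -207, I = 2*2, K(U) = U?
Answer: 6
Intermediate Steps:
I = 4
B(H, R) = -6 (B(H, R) = -2 - 1*4 = -2 - 4 = -6)
o(w) = -6
-o(k) = -1*(-6) = 6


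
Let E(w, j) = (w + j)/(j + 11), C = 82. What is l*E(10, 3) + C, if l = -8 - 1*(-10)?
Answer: 587/7 ≈ 83.857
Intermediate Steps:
E(w, j) = (j + w)/(11 + j)
l = 2 (l = -8 + 10 = 2)
l*E(10, 3) + C = 2*((3 + 10)/(11 + 3)) + 82 = 2*(13/14) + 82 = 13/7 + 82 = 587/7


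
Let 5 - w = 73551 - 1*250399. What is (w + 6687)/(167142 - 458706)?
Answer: -2185/3471 ≈ -0.62950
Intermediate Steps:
w = 176853 (w = 5 - (73551 - 1*250399) = 5 - (73551 - 250399) = 5 - 1*(-176848) = 5 + 176848 = 176853)
(w + 6687)/(167142 - 458706) = (176853 + 6687)/(167142 - 458706) = 183540/(-291564) = 183540*(-1/291564) = -2185/3471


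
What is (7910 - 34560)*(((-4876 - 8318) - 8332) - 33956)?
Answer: 1478595300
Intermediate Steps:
(7910 - 34560)*(((-4876 - 8318) - 8332) - 33956) = -26650*((-13194 - 8332) - 33956) = -26650*(-21526 - 33956) = -26650*(-55482) = 1478595300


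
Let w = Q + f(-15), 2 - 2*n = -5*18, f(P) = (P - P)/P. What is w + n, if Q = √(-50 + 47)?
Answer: 46 + I*√3 ≈ 46.0 + 1.732*I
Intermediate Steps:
f(P) = 0 (f(P) = 0/P = 0)
Q = I*√3 (Q = √(-3) = I*√3 ≈ 1.732*I)
n = 46 (n = 1 - (-5)*18/2 = 1 - ½*(-90) = 1 + 45 = 46)
w = I*√3 (w = I*√3 + 0 = I*√3 ≈ 1.732*I)
w + n = I*√3 + 46 = 46 + I*√3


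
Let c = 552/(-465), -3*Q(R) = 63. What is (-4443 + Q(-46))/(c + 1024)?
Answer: -86490/19817 ≈ -4.3644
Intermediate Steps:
Q(R) = -21 (Q(R) = -⅓*63 = -21)
c = -184/155 (c = 552*(-1/465) = -184/155 ≈ -1.1871)
(-4443 + Q(-46))/(c + 1024) = (-4443 - 21)/(-184/155 + 1024) = -4464/158536/155 = -4464*155/158536 = -86490/19817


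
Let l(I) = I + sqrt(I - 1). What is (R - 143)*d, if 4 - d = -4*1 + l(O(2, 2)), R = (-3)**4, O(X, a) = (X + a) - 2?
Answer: -310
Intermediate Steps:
O(X, a) = -2 + X + a
l(I) = I + sqrt(-1 + I)
R = 81
d = 5 (d = 4 - (-4*1 + ((-2 + 2 + 2) + sqrt(-1 + (-2 + 2 + 2)))) = 4 - (-4 + (2 + sqrt(-1 + 2))) = 4 - (-4 + (2 + sqrt(1))) = 4 - (-4 + (2 + 1)) = 4 - (-4 + 3) = 4 - 1*(-1) = 4 + 1 = 5)
(R - 143)*d = (81 - 143)*5 = -62*5 = -310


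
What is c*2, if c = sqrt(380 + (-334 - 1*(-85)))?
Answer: 2*sqrt(131) ≈ 22.891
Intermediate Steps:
c = sqrt(131) (c = sqrt(380 + (-334 + 85)) = sqrt(380 - 249) = sqrt(131) ≈ 11.446)
c*2 = sqrt(131)*2 = 2*sqrt(131)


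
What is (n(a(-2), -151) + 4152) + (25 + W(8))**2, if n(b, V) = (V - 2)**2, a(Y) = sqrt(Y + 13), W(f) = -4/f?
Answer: 112645/4 ≈ 28161.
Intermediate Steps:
a(Y) = sqrt(13 + Y)
n(b, V) = (-2 + V)**2
(n(a(-2), -151) + 4152) + (25 + W(8))**2 = ((-2 - 151)**2 + 4152) + (25 - 4/8)**2 = ((-153)**2 + 4152) + (25 - 4*1/8)**2 = (23409 + 4152) + (25 - 1/2)**2 = 27561 + (49/2)**2 = 27561 + 2401/4 = 112645/4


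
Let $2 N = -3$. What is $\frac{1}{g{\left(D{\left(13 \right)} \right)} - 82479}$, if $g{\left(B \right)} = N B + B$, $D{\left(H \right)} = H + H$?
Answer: $- \frac{1}{82492} \approx -1.2122 \cdot 10^{-5}$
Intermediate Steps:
$N = - \frac{3}{2}$ ($N = \frac{1}{2} \left(-3\right) = - \frac{3}{2} \approx -1.5$)
$D{\left(H \right)} = 2 H$
$g{\left(B \right)} = - \frac{B}{2}$ ($g{\left(B \right)} = - \frac{3 B}{2} + B = - \frac{B}{2}$)
$\frac{1}{g{\left(D{\left(13 \right)} \right)} - 82479} = \frac{1}{- \frac{2 \cdot 13}{2} - 82479} = \frac{1}{\left(- \frac{1}{2}\right) 26 - 82479} = \frac{1}{-13 - 82479} = \frac{1}{-82492} = - \frac{1}{82492}$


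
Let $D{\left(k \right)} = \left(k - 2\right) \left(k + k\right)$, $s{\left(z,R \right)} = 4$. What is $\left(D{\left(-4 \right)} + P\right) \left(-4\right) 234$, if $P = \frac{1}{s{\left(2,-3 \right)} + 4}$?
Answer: $-45045$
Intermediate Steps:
$P = \frac{1}{8}$ ($P = \frac{1}{4 + 4} = \frac{1}{8} \approx 0.125$)
$D{\left(k \right)} = 2 k \left(-2 + k\right)$ ($D{\left(k \right)} = \left(-2 + k\right) 2 k = 2 k \left(-2 + k\right)$)
$\left(D{\left(-4 \right)} + P\right) \left(-4\right) 234 = \left(2 \left(-4\right) \left(-2 - 4\right) + \frac{1}{8}\right) \left(-4\right) 234 = \left(2 \left(-4\right) \left(-6\right) + \frac{1}{8}\right) \left(-4\right) 234 = \left(48 + \frac{1}{8}\right) \left(-4\right) 234 = \frac{385}{8} \left(-4\right) 234 = \left(- \frac{385}{2}\right) 234 = -45045$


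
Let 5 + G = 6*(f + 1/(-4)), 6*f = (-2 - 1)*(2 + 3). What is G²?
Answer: 1849/4 ≈ 462.25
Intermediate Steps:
f = -5/2 (f = ((-2 - 1)*(2 + 3))/6 = (-3*5)/6 = (⅙)*(-15) = -5/2 ≈ -2.5000)
G = -43/2 (G = -5 + 6*(-5/2 + 1/(-4)) = -5 + 6*(-5/2 + 1*(-¼)) = -5 + 6*(-5/2 - ¼) = -5 + 6*(-11/4) = -5 - 33/2 = -43/2 ≈ -21.500)
G² = (-43/2)² = 1849/4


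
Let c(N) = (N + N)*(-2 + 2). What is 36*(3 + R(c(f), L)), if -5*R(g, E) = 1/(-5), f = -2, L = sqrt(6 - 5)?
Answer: 2736/25 ≈ 109.44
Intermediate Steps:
L = 1 (L = sqrt(1) = 1)
c(N) = 0 (c(N) = (2*N)*0 = 0)
R(g, E) = 1/25 (R(g, E) = -1/5/(-5) = -1/5*(-1/5) = 1/25)
36*(3 + R(c(f), L)) = 36*(3 + 1/25) = 36*(76/25) = 2736/25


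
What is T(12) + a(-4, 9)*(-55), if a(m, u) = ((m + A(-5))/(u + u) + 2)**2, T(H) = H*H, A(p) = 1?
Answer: -1471/36 ≈ -40.861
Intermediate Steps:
T(H) = H**2
a(m, u) = (2 + (1 + m)/(2*u))**2 (a(m, u) = ((m + 1)/(u + u) + 2)**2 = ((1 + m)/((2*u)) + 2)**2 = ((1 + m)*(1/(2*u)) + 2)**2 = ((1 + m)/(2*u) + 2)**2 = (2 + (1 + m)/(2*u))**2)
T(12) + a(-4, 9)*(-55) = 12**2 + ((1/4)*(1 - 4 + 4*9)**2/9**2)*(-55) = 144 + ((1/4)*(1/81)*(1 - 4 + 36)**2)*(-55) = 144 + ((1/4)*(1/81)*33**2)*(-55) = 144 + ((1/4)*(1/81)*1089)*(-55) = 144 + (121/36)*(-55) = 144 - 6655/36 = -1471/36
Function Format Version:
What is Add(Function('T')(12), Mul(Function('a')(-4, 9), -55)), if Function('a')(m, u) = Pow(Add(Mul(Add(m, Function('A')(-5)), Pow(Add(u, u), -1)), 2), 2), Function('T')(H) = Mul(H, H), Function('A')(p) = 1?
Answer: Rational(-1471, 36) ≈ -40.861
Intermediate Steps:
Function('T')(H) = Pow(H, 2)
Function('a')(m, u) = Pow(Add(2, Mul(Rational(1, 2), Pow(u, -1), Add(1, m))), 2) (Function('a')(m, u) = Pow(Add(Mul(Add(m, 1), Pow(Add(u, u), -1)), 2), 2) = Pow(Add(Mul(Add(1, m), Pow(Mul(2, u), -1)), 2), 2) = Pow(Add(Mul(Add(1, m), Mul(Rational(1, 2), Pow(u, -1))), 2), 2) = Pow(Add(Mul(Rational(1, 2), Pow(u, -1), Add(1, m)), 2), 2) = Pow(Add(2, Mul(Rational(1, 2), Pow(u, -1), Add(1, m))), 2))
Add(Function('T')(12), Mul(Function('a')(-4, 9), -55)) = Add(Pow(12, 2), Mul(Mul(Rational(1, 4), Pow(9, -2), Pow(Add(1, -4, Mul(4, 9)), 2)), -55)) = Add(144, Mul(Mul(Rational(1, 4), Rational(1, 81), Pow(Add(1, -4, 36), 2)), -55)) = Add(144, Mul(Mul(Rational(1, 4), Rational(1, 81), Pow(33, 2)), -55)) = Add(144, Mul(Mul(Rational(1, 4), Rational(1, 81), 1089), -55)) = Add(144, Mul(Rational(121, 36), -55)) = Add(144, Rational(-6655, 36)) = Rational(-1471, 36)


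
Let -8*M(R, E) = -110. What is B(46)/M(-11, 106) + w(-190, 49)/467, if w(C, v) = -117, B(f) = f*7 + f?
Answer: 680989/25685 ≈ 26.513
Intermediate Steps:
M(R, E) = 55/4 (M(R, E) = -1/8*(-110) = 55/4)
B(f) = 8*f (B(f) = 7*f + f = 8*f)
B(46)/M(-11, 106) + w(-190, 49)/467 = (8*46)/(55/4) - 117/467 = 368*(4/55) - 117*1/467 = 1472/55 - 117/467 = 680989/25685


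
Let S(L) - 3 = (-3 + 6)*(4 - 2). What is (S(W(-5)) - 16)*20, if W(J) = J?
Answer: -140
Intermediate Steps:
S(L) = 9 (S(L) = 3 + (-3 + 6)*(4 - 2) = 3 + 3*2 = 3 + 6 = 9)
(S(W(-5)) - 16)*20 = (9 - 16)*20 = -7*20 = -140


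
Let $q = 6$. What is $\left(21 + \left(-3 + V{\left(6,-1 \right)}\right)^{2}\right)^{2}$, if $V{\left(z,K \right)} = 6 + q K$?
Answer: $900$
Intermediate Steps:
$V{\left(z,K \right)} = 6 + 6 K$
$\left(21 + \left(-3 + V{\left(6,-1 \right)}\right)^{2}\right)^{2} = \left(21 + \left(-3 + \left(6 + 6 \left(-1\right)\right)\right)^{2}\right)^{2} = \left(21 + \left(-3 + \left(6 - 6\right)\right)^{2}\right)^{2} = \left(21 + \left(-3 + 0\right)^{2}\right)^{2} = \left(21 + \left(-3\right)^{2}\right)^{2} = \left(21 + 9\right)^{2} = 30^{2} = 900$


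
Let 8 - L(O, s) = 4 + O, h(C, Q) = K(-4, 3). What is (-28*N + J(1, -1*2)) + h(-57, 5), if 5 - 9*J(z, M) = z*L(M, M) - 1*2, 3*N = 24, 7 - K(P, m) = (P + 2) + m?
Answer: -1961/9 ≈ -217.89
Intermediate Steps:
K(P, m) = 5 - P - m (K(P, m) = 7 - ((P + 2) + m) = 7 - ((2 + P) + m) = 7 - (2 + P + m) = 7 + (-2 - P - m) = 5 - P - m)
N = 8 (N = (1/3)*24 = 8)
h(C, Q) = 6 (h(C, Q) = 5 - 1*(-4) - 1*3 = 5 + 4 - 3 = 6)
L(O, s) = 4 - O (L(O, s) = 8 - (4 + O) = 8 + (-4 - O) = 4 - O)
J(z, M) = 7/9 - z*(4 - M)/9 (J(z, M) = 5/9 - (z*(4 - M) - 1*2)/9 = 5/9 - (z*(4 - M) - 2)/9 = 5/9 - (-2 + z*(4 - M))/9 = 5/9 + (2/9 - z*(4 - M)/9) = 7/9 - z*(4 - M)/9)
(-28*N + J(1, -1*2)) + h(-57, 5) = (-28*8 + (7/9 + (1/9)*1*(-4 - 1*2))) + 6 = (-224 + (7/9 + (1/9)*1*(-4 - 2))) + 6 = (-224 + (7/9 + (1/9)*1*(-6))) + 6 = (-224 + (7/9 - 2/3)) + 6 = (-224 + 1/9) + 6 = -2015/9 + 6 = -1961/9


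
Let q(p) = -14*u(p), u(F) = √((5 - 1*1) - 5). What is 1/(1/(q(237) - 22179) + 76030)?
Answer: 37399783236931/2843505517817594561 - 14*I/2843505517817594561 ≈ 1.3153e-5 - 4.9235e-18*I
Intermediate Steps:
u(F) = I (u(F) = √((5 - 1) - 5) = √(4 - 5) = √(-1) = I)
q(p) = -14*I
1/(1/(q(237) - 22179) + 76030) = 1/(1/(-14*I - 22179) + 76030) = 1/(1/(-22179 - 14*I) + 76030) = 1/((-22179 + 14*I)/491908237 + 76030) = 1/(76030 + (-22179 + 14*I)/491908237)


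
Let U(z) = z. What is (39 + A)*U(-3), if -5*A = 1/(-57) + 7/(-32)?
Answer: -356111/3040 ≈ -117.14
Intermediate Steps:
A = 431/9120 (A = -(1/(-57) + 7/(-32))/5 = -(1*(-1/57) + 7*(-1/32))/5 = -(-1/57 - 7/32)/5 = -1/5*(-431/1824) = 431/9120 ≈ 0.047259)
(39 + A)*U(-3) = (39 + 431/9120)*(-3) = (356111/9120)*(-3) = -356111/3040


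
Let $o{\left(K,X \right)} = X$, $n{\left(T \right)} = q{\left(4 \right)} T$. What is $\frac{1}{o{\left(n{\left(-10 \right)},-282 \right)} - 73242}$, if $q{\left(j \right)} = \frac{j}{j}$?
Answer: $- \frac{1}{73524} \approx -1.3601 \cdot 10^{-5}$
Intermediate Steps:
$q{\left(j \right)} = 1$
$n{\left(T \right)} = T$ ($n{\left(T \right)} = 1 T = T$)
$\frac{1}{o{\left(n{\left(-10 \right)},-282 \right)} - 73242} = \frac{1}{-282 - 73242} = \frac{1}{-73524} = - \frac{1}{73524}$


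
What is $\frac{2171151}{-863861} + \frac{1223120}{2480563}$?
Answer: $- \frac{4329071171693}{2142861633743} \approx -2.0202$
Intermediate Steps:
$\frac{2171151}{-863861} + \frac{1223120}{2480563} = 2171151 \left(- \frac{1}{863861}\right) + 1223120 \cdot \frac{1}{2480563} = - \frac{2171151}{863861} + \frac{1223120}{2480563} = - \frac{4329071171693}{2142861633743}$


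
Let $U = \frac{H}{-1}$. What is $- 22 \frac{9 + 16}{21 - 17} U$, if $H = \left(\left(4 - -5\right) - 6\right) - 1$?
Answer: $275$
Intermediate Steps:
$H = 2$ ($H = \left(\left(4 + 5\right) - 6\right) - 1 = \left(9 - 6\right) - 1 = 3 - 1 = 2$)
$U = -2$ ($U = \frac{2}{-1} = 2 \left(-1\right) = -2$)
$- 22 \frac{9 + 16}{21 - 17} U = - 22 \frac{9 + 16}{21 - 17} \left(-2\right) = - 22 \cdot \frac{25}{4} \left(-2\right) = - 22 \cdot 25 \cdot \frac{1}{4} \left(-2\right) = \left(-22\right) \frac{25}{4} \left(-2\right) = \left(- \frac{275}{2}\right) \left(-2\right) = 275$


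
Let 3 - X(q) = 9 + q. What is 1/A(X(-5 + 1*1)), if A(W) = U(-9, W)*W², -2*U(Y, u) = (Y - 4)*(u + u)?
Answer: -1/104 ≈ -0.0096154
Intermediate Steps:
U(Y, u) = -u*(-4 + Y) (U(Y, u) = -(Y - 4)*(u + u)/2 = -(-4 + Y)*2*u/2 = -u*(-4 + Y))
X(q) = -6 - q (X(q) = 3 - (9 + q) = 3 + (-9 - q) = -6 - q)
A(W) = 13*W³ (A(W) = (W*(4 - 1*(-9)))*W² = (W*(4 + 9))*W² = (W*13)*W² = (13*W)*W² = 13*W³)
1/A(X(-5 + 1*1)) = 1/(13*(-6 - (-5 + 1*1))³) = 1/(13*(-6 - (-5 + 1))³) = 1/(13*(-6 - 1*(-4))³) = 1/(13*(-6 + 4)³) = 1/(13*(-2)³) = 1/(13*(-8)) = 1/(-104) = -1/104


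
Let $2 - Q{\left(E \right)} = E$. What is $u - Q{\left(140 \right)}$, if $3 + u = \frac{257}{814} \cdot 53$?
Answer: $\frac{123511}{814} \approx 151.73$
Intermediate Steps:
$Q{\left(E \right)} = 2 - E$
$u = \frac{11179}{814}$ ($u = -3 + \frac{257}{814} \cdot 53 = -3 + \frac{13621}{814} = \frac{11179}{814} \approx 13.733$)
$u - Q{\left(140 \right)} = \frac{11179}{814} - \left(2 - 140\right) = \frac{11179}{814} - -138 = \frac{11179}{814} + 138 = \frac{123511}{814}$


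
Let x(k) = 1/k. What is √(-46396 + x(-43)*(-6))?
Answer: I*√85785946/43 ≈ 215.4*I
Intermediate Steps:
√(-46396 + x(-43)*(-6)) = √(-46396 - 6/(-43)) = √(-46396 - 1/43*(-6)) = √(-46396 + 6/43) = √(-1995022/43) = I*√85785946/43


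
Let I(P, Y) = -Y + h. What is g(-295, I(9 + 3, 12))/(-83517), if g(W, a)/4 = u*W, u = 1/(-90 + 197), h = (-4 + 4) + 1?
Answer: 1180/8936319 ≈ 0.00013205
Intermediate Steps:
h = 1 (h = 0 + 1 = 1)
I(P, Y) = 1 - Y (I(P, Y) = -Y + 1 = 1 - Y)
u = 1/107 ≈ 0.0093458
g(W, a) = 4*W/107 (g(W, a) = 4*(W/107) = 4*W/107)
g(-295, I(9 + 3, 12))/(-83517) = ((4/107)*(-295))/(-83517) = -1180/107*(-1/83517) = 1180/8936319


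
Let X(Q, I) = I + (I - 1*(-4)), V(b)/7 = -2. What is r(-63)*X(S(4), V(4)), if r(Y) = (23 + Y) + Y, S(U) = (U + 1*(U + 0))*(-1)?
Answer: 2472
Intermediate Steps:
V(b) = -14 (V(b) = 7*(-2) = -14)
S(U) = -2*U (S(U) = (U + 1*U)*(-1) = (U + U)*(-1) = (2*U)*(-1) = -2*U)
X(Q, I) = 4 + 2*I (X(Q, I) = I + (I + 4) = I + (4 + I) = 4 + 2*I)
r(Y) = 23 + 2*Y
r(-63)*X(S(4), V(4)) = (23 + 2*(-63))*(4 + 2*(-14)) = (23 - 126)*(4 - 28) = -103*(-24) = 2472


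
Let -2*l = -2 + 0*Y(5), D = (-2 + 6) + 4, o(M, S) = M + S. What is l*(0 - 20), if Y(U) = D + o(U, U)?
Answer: -20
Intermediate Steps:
D = 8 (D = 4 + 4 = 8)
Y(U) = 8 + 2*U (Y(U) = 8 + (U + U) = 8 + 2*U)
l = 1 (l = -(-2 + 0*(8 + 2*5))/2 = -(-2 + 0*(8 + 10))/2 = -(-2 + 0*18)/2 = -(-2 + 0)/2 = -½*(-2) = 1)
l*(0 - 20) = 1*(0 - 20) = 1*(-20) = -20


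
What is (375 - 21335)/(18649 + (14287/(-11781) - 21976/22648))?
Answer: -19973090016/17768824121 ≈ -1.1241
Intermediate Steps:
(375 - 21335)/(18649 + (14287/(-11781) - 21976/22648)) = -20960/(18649 + (14287*(-1/11781) - 21976*1/22648)) = -20960/(18649 + (-2041/1683 - 2747/2831)) = -20960/(18649 - 10401272/4764573) = -20960/88844120605/4764573 = -20960*4764573/88844120605 = -19973090016/17768824121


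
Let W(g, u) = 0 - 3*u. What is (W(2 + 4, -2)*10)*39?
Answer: 2340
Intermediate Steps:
W(g, u) = -3*u
(W(2 + 4, -2)*10)*39 = (-3*(-2)*10)*39 = (6*10)*39 = 60*39 = 2340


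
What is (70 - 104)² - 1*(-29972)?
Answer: 31128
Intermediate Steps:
(70 - 104)² - 1*(-29972) = (-34)² + 29972 = 1156 + 29972 = 31128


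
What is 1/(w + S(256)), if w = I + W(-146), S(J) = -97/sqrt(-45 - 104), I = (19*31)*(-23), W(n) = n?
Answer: -2040257/27937248510 - 97*I*sqrt(149)/27937248510 ≈ -7.303e-5 - 4.2382e-8*I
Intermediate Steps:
I = -13547 (I = 589*(-23) = -13547)
S(J) = 97*I*sqrt(149)/149 (S(J) = -97*(-I*sqrt(149)/149) = -(-97)*I*sqrt(149)/149 = 97*I*sqrt(149)/149)
w = -13693 (w = -13547 - 146 = -13693)
1/(w + S(256)) = 1/(-13693 + 97*I*sqrt(149)/149)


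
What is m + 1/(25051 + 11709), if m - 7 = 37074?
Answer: 1363097561/36760 ≈ 37081.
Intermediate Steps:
m = 37081 (m = 7 + 37074 = 37081)
m + 1/(25051 + 11709) = 37081 + 1/(25051 + 11709) = 37081 + 1/36760 = 1363097561/36760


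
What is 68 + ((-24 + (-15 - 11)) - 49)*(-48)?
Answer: 4820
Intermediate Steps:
68 + ((-24 + (-15 - 11)) - 49)*(-48) = 68 + ((-24 - 26) - 49)*(-48) = 68 + (-50 - 49)*(-48) = 68 - 99*(-48) = 68 + 4752 = 4820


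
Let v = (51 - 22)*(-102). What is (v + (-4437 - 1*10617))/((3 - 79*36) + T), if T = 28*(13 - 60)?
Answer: 18012/4157 ≈ 4.3329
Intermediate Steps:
T = -1316 (T = 28*(-47) = -1316)
v = -2958 (v = 29*(-102) = -2958)
(v + (-4437 - 1*10617))/((3 - 79*36) + T) = (-2958 + (-4437 - 1*10617))/((3 - 79*36) - 1316) = (-2958 + (-4437 - 10617))/((3 - 2844) - 1316) = (-2958 - 15054)/(-2841 - 1316) = -18012/(-4157) = -18012*(-1/4157) = 18012/4157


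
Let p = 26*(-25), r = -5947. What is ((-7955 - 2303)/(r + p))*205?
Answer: 2102890/6597 ≈ 318.76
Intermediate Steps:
p = -650
((-7955 - 2303)/(r + p))*205 = ((-7955 - 2303)/(-5947 - 650))*205 = -10258/(-6597)*205 = -10258*(-1/6597)*205 = (10258/6597)*205 = 2102890/6597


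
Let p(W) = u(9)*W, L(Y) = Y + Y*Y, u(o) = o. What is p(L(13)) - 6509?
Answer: -4871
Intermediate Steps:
L(Y) = Y + Y**2
p(W) = 9*W
p(L(13)) - 6509 = 9*(13*(1 + 13)) - 6509 = 9*(13*14) - 6509 = 9*182 - 6509 = 1638 - 6509 = -4871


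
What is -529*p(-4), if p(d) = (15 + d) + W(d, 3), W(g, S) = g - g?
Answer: -5819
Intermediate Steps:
W(g, S) = 0
p(d) = 15 + d (p(d) = (15 + d) + 0 = 15 + d)
-529*p(-4) = -529*(15 - 4) = -529*11 = -5819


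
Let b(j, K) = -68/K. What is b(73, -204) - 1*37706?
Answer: -113117/3 ≈ -37706.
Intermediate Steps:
b(73, -204) - 1*37706 = -68/(-204) - 1*37706 = -68*(-1/204) - 37706 = ⅓ - 37706 = -113117/3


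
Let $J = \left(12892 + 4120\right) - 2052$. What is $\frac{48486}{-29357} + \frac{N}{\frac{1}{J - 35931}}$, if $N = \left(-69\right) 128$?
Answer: $\frac{5437382305818}{29357} \approx 1.8522 \cdot 10^{8}$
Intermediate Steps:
$N = -8832$
$J = 14960$ ($J = 17012 - 2052 = 14960$)
$\frac{48486}{-29357} + \frac{N}{\frac{1}{J - 35931}} = \frac{48486}{-29357} - \frac{8832}{\frac{1}{14960 - 35931}} = 48486 \left(- \frac{1}{29357}\right) - \frac{8832}{\frac{1}{-20971}} = - \frac{48486}{29357} - \frac{8832}{- \frac{1}{20971}} = - \frac{48486}{29357} - -185215872 = - \frac{48486}{29357} + 185215872 = \frac{5437382305818}{29357}$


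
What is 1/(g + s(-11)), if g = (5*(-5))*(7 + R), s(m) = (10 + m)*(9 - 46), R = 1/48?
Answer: -48/6649 ≈ -0.0072191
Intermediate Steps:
R = 1/48 ≈ 0.020833
s(m) = -370 - 37*m (s(m) = (10 + m)*(-37) = -370 - 37*m)
g = -8425/48 (g = (5*(-5))*(7 + 1/48) = -25*337/48 = -8425/48 ≈ -175.52)
1/(g + s(-11)) = 1/(-8425/48 + (-370 - 37*(-11))) = 1/(-8425/48 + (-370 + 407)) = 1/(-8425/48 + 37) = 1/(-6649/48) = -48/6649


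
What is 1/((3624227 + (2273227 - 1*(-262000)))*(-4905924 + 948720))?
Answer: -1/24374216006616 ≈ -4.1027e-14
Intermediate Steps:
1/((3624227 + (2273227 - 1*(-262000)))*(-4905924 + 948720)) = 1/((3624227 + (2273227 + 262000))*(-3957204)) = 1/((3624227 + 2535227)*(-3957204)) = 1/(6159454*(-3957204)) = 1/(-24374216006616) = -1/24374216006616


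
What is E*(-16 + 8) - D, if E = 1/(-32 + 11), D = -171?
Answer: 3599/21 ≈ 171.38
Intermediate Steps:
E = -1/21 (E = 1/(-21) = -1/21 ≈ -0.047619)
E*(-16 + 8) - D = -(-16 + 8)/21 - 1*(-171) = -1/21*(-8) + 171 = 8/21 + 171 = 3599/21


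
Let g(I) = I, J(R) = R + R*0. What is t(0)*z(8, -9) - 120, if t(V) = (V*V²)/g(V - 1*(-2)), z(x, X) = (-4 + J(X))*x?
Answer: -120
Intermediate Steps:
J(R) = R (J(R) = R + 0 = R)
z(x, X) = x*(-4 + X) (z(x, X) = (-4 + X)*x = x*(-4 + X))
t(V) = V³/(2 + V) (t(V) = (V*V²)/(V - 1*(-2)) = V³/(V + 2) = V³/(2 + V))
t(0)*z(8, -9) - 120 = (0³/(2 + 0))*(8*(-4 - 9)) - 120 = (0/2)*(8*(-13)) - 120 = (0*(½))*(-104) - 120 = 0*(-104) - 120 = 0 - 120 = -120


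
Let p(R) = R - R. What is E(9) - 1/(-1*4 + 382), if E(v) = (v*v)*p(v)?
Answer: -1/378 ≈ -0.0026455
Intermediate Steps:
p(R) = 0
E(v) = 0 (E(v) = (v*v)*0 = v²*0 = 0)
E(9) - 1/(-1*4 + 382) = 0 - 1/(-1*4 + 382) = 0 - 1/(-4 + 382) = 0 - 1/378 = -1/378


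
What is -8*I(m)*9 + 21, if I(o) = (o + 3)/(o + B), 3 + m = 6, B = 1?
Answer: -87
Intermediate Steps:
m = 3 (m = -3 + 6 = 3)
I(o) = (3 + o)/(1 + o) (I(o) = (o + 3)/(o + 1) = (3 + o)/(1 + o))
-8*I(m)*9 + 21 = -8*(3 + 3)/(1 + 3)*9 + 21 = -8*6/4*9 + 21 = -8*(¼)*6*9 + 21 = -12*9 + 21 = -8*27/2 + 21 = -108 + 21 = -87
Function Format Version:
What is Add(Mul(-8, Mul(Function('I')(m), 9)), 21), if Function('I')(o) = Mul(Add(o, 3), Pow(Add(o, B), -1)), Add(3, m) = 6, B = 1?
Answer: -87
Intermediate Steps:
m = 3 (m = Add(-3, 6) = 3)
Function('I')(o) = Mul(Pow(Add(1, o), -1), Add(3, o)) (Function('I')(o) = Mul(Add(o, 3), Pow(Add(o, 1), -1)) = Mul(Add(3, o), Pow(Add(1, o), -1)) = Mul(Pow(Add(1, o), -1), Add(3, o)))
Add(Mul(-8, Mul(Function('I')(m), 9)), 21) = Add(Mul(-8, Mul(Mul(Pow(Add(1, 3), -1), Add(3, 3)), 9)), 21) = Add(Mul(-8, Mul(Mul(Pow(4, -1), 6), 9)), 21) = Add(Mul(-8, Mul(Mul(Rational(1, 4), 6), 9)), 21) = Add(Mul(-8, Mul(Rational(3, 2), 9)), 21) = Add(Mul(-8, Rational(27, 2)), 21) = Add(-108, 21) = -87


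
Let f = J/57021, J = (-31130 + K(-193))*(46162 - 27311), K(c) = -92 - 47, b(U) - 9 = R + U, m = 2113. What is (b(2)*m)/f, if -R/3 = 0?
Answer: -441779701/196483973 ≈ -2.2484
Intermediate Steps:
R = 0 (R = -3*0 = 0)
b(U) = 9 + U (b(U) = 9 + (0 + U) = 9 + U)
K(c) = -139
J = -589451919 (J = (-31130 - 139)*(46162 - 27311) = -31269*18851 = -589451919)
f = -196483973/19007 (f = -589451919/57021 = -589451919*1/57021 = -196483973/19007 ≈ -10337.)
(b(2)*m)/f = ((9 + 2)*2113)/(-196483973/19007) = (11*2113)*(-19007/196483973) = 23243*(-19007/196483973) = -441779701/196483973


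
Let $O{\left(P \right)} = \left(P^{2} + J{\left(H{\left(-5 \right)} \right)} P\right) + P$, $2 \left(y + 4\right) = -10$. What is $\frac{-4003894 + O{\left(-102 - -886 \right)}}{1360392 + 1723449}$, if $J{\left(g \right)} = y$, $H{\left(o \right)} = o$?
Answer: $- \frac{3395510}{3083841} \approx -1.1011$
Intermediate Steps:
$y = -9$ ($y = -4 + \frac{1}{2} \left(-10\right) = -4 - 5 = -9$)
$J{\left(g \right)} = -9$
$O{\left(P \right)} = P^{2} - 8 P$ ($O{\left(P \right)} = \left(P^{2} - 9 P\right) + P = P^{2} - 8 P$)
$\frac{-4003894 + O{\left(-102 - -886 \right)}}{1360392 + 1723449} = \frac{-4003894 + \left(-102 - -886\right) \left(-8 - -784\right)}{1360392 + 1723449} = \frac{-4003894 + \left(-102 + 886\right) \left(-8 + \left(-102 + 886\right)\right)}{3083841} = \left(-4003894 + 784 \left(-8 + 784\right)\right) \frac{1}{3083841} = \left(-4003894 + 784 \cdot 776\right) \frac{1}{3083841} = \left(-4003894 + 608384\right) \frac{1}{3083841} = \left(-3395510\right) \frac{1}{3083841} = - \frac{3395510}{3083841}$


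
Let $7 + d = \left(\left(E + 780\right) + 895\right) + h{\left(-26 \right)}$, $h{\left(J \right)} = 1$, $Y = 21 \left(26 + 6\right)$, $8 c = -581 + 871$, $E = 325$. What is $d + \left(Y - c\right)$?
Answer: $\frac{10519}{4} \approx 2629.8$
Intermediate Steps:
$c = \frac{145}{4}$ ($c = \frac{-581 + 871}{8} = \frac{1}{8} \cdot 290 = \frac{145}{4} \approx 36.25$)
$Y = 672$ ($Y = 21 \cdot 32 = 672$)
$d = 1994$ ($d = -7 + \left(\left(\left(325 + 780\right) + 895\right) + 1\right) = -7 + \left(\left(1105 + 895\right) + 1\right) = -7 + \left(2000 + 1\right) = -7 + 2001 = 1994$)
$d + \left(Y - c\right) = 1994 + \left(672 - \frac{145}{4}\right) = 1994 + \frac{2543}{4} = \frac{10519}{4}$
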